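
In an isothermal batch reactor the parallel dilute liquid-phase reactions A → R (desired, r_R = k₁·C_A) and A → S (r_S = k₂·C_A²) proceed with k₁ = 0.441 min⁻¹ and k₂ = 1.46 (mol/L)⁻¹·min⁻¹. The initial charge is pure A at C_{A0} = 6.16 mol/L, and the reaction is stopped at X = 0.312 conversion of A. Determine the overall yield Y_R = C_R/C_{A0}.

0.0173

C_A = C_{A0}(1−X) = 4.238 mol/L.
Along a PFR/batch, dC_R/dC_A = −r_R/(r_R+r_S) = −k₁/(k₁+k₂·C_A).
Integrating from C_{A0} to C_A: C_R = (0.441/1.46)·ln[(0.441+1.46·6.16)/(0.441+1.46·4.24)] = 0.3021·ln(9.435/6.629) = 0.1066 mol/L.
Y_R = C_R/C_{A0} = 0.1066/6.16 = 0.0173.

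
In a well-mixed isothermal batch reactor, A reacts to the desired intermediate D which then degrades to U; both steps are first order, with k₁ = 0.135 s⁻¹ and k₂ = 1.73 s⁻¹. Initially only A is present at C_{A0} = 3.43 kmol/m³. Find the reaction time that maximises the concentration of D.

1.60 s

Setting dC_D/dt = 0 gives t_opt = ln(k₂/k₁)/(k₂−k₁).
= ln(1.73/0.135)/(1.73−0.135) = ln(12.81)/1.595 = 2.551/1.595 = 1.60 s.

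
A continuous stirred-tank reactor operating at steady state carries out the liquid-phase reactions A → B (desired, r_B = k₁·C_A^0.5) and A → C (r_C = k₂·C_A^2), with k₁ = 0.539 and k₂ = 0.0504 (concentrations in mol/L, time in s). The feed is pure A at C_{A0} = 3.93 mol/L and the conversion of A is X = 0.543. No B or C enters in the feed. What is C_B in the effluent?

1.74 mol/L

Exit C_A = C_{A0}(1−X) = 3.93×0.457 = 1.796 mol/L.
In a CSTR the entire volume is at exit conditions, so r_B = 0.539×1.796^0.5 = 0.7223 and r_C = 0.0504×1.796^2 = 0.1626.
Fraction of consumed A going to B: r_B/(r_B+r_C) = 0.8163.
C_B = 0.8163·C_{A0}·X = 0.8163×3.93×0.543 = 1.74 mol/L.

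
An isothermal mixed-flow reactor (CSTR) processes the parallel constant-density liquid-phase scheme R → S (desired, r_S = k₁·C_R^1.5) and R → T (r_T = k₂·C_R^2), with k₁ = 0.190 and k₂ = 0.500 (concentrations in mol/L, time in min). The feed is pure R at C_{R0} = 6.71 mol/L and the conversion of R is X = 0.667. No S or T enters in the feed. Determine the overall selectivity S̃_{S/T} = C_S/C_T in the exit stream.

Exit C_R = C_{R0}(1−X) = 6.71×0.333 = 2.234 mol/L.
In a CSTR the entire volume is at exit conditions, so r_S = 0.190×2.234^1.5 = 0.6346 and r_T = 0.500×2.234^2 = 2.496.
Overall selectivity = C_S/C_T = r_Sτ/(r_Tτ) = r_S/r_T = 0.254.

0.254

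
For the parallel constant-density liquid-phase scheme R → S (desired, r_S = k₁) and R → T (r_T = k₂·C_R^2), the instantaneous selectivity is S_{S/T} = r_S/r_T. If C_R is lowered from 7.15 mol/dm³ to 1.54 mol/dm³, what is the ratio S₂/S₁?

21.6

S_{S/T} = (k₁/k₂)·C_R^-2, so S₂/S₁ = (C_{R,2}/C_{R,1})^-2.
= (1.54/7.15)^(-2) = (0.2154)^(-2) = 21.6.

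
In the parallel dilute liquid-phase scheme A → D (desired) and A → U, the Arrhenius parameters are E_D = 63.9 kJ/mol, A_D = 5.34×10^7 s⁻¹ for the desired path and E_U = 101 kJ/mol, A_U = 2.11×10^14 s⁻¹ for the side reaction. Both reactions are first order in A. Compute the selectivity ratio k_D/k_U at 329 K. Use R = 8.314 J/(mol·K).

0.197

Since both paths have the same order in A, the concentration cancels and S_{D/U} = k_D/k_U = (A_D/A_U)·exp[(E_U−E_D)/(RT)].
(E_U−E_D)/(RT) = (101−63.9)×10³/(8.314×329) = 37100/2735 = 13.56.
k_D/k_U = (5.34×10^7/2.11×10^14)·exp(13.56) = 2.531×10^-7 × 7.771×10^5 = 0.197.
Since E_D < E_U, lowering the temperature improves selectivity toward D.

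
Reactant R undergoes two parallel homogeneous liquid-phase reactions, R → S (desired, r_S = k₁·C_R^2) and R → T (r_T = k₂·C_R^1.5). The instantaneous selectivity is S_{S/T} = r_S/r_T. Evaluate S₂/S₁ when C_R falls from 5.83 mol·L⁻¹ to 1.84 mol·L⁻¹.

0.562

S_{S/T} = (k₁/k₂)·C_R^0.5, so S₂/S₁ = (C_{R,2}/C_{R,1})^0.5.
= (1.84/5.83)^0.5 = (0.3156)^0.5 = 0.562.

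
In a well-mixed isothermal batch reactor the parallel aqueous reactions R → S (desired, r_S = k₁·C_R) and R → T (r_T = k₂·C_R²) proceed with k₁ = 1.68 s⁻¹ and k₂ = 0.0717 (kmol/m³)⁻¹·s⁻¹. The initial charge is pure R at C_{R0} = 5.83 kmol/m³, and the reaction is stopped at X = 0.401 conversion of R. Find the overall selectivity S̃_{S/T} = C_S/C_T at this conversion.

C_R = C_{R0}(1−X) = 3.492 kmol/m³.
Along a PFR/batch, dC_S/dC_R = −r_S/(r_S+r_T) = −k₁/(k₁+k₂·C_R).
Integrating from C_{R0} to C_R: C_S = (1.68/0.0717)·ln[(1.68+0.0717·5.83)/(1.68+0.0717·3.49)] = 23.43·ln(2.098/1.930) = 1.951 kmol/m³.
C_T = (C_{R0}−C_R)−C_S = 0.3868 kmol/m³; S̃_{S/T} = 1.951/0.3868 = 5.04.

5.04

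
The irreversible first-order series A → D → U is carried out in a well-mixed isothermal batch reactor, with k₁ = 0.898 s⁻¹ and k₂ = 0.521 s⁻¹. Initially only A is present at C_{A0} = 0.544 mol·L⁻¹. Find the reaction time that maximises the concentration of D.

1.44 s

For first-order series the maximum of C_D occurs at t_opt = ln(k₂/k₁)/(k₂−k₁).
= ln(0.521/0.898)/(0.521−0.898) = ln(0.5802)/-0.3770 = -0.5444/-0.3770 = 1.44 s.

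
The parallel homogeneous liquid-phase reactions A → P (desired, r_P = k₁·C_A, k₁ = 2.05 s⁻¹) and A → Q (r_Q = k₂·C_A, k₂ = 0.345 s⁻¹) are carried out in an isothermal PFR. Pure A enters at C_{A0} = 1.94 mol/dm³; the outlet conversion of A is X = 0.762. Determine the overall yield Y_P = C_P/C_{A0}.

C_A = C_{A0}(1−X) = 0.4617 mol/dm³.
Both paths are first order in A, so the instantaneous fraction to P is constant: dC_P/d(−C_A) = k₁/(k₁+k₂) = 0.8559.
C_P = 0.8559·(C_{A0}−C_A) = 0.8559×1.478 = 1.27 mol/dm³.
Y_P = C_P/C_{A0} = 1.265/1.94 = 0.652.

0.652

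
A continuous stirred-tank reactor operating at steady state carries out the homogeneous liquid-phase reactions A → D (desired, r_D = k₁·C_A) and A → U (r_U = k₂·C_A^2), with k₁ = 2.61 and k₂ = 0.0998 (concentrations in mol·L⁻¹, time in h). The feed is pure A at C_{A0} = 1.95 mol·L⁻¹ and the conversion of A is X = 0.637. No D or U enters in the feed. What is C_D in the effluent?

1.21 mol·L⁻¹

Exit C_A = C_{A0}(1−X) = 1.95×0.363 = 0.7078 mol·L⁻¹.
A CSTR operates uniformly at the exit composition, giving r_D = 1.847 and r_U = 0.05000 (each k·C_A^n at C_A = 0.7078).
Fraction of consumed A going to D: r_D/(r_D+r_U) = 0.9736.
C_D = 0.9736·C_{A0}·X = 0.9736×1.95×0.637 = 1.21 mol·L⁻¹.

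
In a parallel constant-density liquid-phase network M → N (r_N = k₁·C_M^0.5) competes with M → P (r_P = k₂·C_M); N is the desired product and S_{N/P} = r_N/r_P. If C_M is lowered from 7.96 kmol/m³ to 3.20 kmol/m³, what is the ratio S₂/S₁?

1.58

S_{N/P} = (k₁/k₂)·C_M^-0.5, so S₂/S₁ = (C_{M,2}/C_{M,1})^-0.5.
= (3.20/7.96)^(-0.5) = (0.4020)^(-0.5) = 1.58.
Selectivity toward N rises as C_M falls — low-concentration operation is favoured.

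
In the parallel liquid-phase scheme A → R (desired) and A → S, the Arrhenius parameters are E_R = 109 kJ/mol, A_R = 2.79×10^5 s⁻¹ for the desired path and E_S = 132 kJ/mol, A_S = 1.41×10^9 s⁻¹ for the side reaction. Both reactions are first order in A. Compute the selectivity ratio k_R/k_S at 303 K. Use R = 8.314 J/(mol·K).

1.83

k_R/k_S = (A_R/A_S)·exp[−(E_R−E_S)/(RT)] = (A_R/A_S)·exp[(E_S−E_R)/(RT)].
(E_S−E_R)/(RT) = (132−109)×10³/(8.314×303) = 23000/2519 = 9.130.
k_R/k_S = (2.79×10^5/1.41×10^9)·exp(9.130) = 1.979×10^-4 × 9229 = 1.83.
Since E_R < E_S, lowering the temperature improves selectivity toward R.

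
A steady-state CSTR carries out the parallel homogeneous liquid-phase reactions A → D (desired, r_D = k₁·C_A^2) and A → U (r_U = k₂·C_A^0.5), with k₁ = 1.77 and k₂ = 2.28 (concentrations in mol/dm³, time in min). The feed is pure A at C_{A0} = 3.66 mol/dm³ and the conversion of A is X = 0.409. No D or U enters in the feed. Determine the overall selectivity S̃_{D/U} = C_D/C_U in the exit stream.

2.47

Exit C_A = C_{A0}(1−X) = 3.66×0.591 = 2.163 mol/dm³.
In a CSTR the entire volume is at exit conditions, so r_D = 1.77×2.163^2 = 8.282 and r_U = 2.28×2.163^0.5 = 3.353.
Overall selectivity = C_D/C_U = r_Dτ/(r_Uτ) = r_D/r_U = 2.47.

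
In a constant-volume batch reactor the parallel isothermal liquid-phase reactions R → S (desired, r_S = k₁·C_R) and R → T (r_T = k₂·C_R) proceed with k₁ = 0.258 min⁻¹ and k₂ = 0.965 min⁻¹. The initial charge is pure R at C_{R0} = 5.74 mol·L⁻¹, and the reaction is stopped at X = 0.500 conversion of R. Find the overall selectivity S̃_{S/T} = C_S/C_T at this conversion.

C_R = C_{R0}(1−X) = 2.870 mol·L⁻¹.
Both paths are first order in R, so the instantaneous fraction to S is constant: dC_S/d(−C_R) = k₁/(k₁+k₂) = 0.2110.
C_S = 0.2110·(C_{R0}−C_R) = 0.2110×2.870 = 0.605 mol·L⁻¹.
C_T = (C_{R0}−C_R)−C_S = 2.265 mol·L⁻¹; S̃_{S/T} = 0.6054/2.265 = 0.267.

0.267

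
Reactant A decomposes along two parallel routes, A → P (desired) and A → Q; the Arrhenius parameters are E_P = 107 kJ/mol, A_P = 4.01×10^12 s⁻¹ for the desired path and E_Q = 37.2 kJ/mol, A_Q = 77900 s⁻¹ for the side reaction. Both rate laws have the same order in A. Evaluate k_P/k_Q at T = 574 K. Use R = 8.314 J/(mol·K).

k_P/k_Q = (A_P/A_Q)·exp[−(E_P−E_Q)/(RT)] = (A_P/A_Q)·exp[(E_Q−E_P)/(RT)].
(E_Q−E_P)/(RT) = (37.2−107)×10³/(8.314×574) = -69800/4772 = -14.63.
k_P/k_Q = (4.01×10^12/77900)·exp(-14.63) = 5.148×10^7 × 4.445×10^-7 = 22.9.
Since E_P > E_Q, raising the temperature improves selectivity toward P.

22.9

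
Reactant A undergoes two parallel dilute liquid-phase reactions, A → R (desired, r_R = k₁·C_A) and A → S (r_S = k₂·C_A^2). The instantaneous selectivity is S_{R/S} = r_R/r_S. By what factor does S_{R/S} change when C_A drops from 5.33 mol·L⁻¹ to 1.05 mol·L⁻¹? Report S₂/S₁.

5.08

S_{R/S} = (k₁/k₂)·C_A⁻¹, so S₂/S₁ = (C_{A,2}/C_{A,1})⁻¹.
= 5.33/1.05 = 5.08.
Selectivity toward R rises as C_A falls — low-concentration operation is favoured.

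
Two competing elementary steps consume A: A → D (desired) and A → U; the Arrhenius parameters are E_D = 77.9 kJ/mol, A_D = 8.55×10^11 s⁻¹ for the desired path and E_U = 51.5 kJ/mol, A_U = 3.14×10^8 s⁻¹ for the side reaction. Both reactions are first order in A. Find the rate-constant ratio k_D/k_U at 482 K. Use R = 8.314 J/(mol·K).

Since both paths have the same order in A, the concentration cancels and S_{D/U} = k_D/k_U = (A_D/A_U)·exp[(E_U−E_D)/(RT)].
(E_U−E_D)/(RT) = (51.5−77.9)×10³/(8.314×482) = -26400/4007 = -6.588.
k_D/k_U = (8.55×10^11/3.14×10^8)·exp(-6.588) = 2723 × 0.001377 = 3.75.

3.75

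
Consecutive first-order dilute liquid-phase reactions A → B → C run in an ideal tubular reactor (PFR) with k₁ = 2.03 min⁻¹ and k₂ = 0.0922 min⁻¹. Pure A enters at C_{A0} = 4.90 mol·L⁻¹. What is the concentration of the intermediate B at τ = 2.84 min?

3.93 mol·L⁻¹

Solving the coupled first-order balances gives C_B(τ) = [k₁/(k₂−k₁)]·C_{A0}·(e^(−k₁τ) − e^(−k₂τ)).
e^(−k₁τ) = e^(−2.03×2.84) = e^(−5.765) = 0.003135; e^(−k₂τ) = e^(−0.2618) = 0.7696.
C_B = 2.03×4.90/(0.0922−2.03) × (0.003135−0.7696) = (-5.133)×(-0.7665) = 3.935 mol·L⁻¹.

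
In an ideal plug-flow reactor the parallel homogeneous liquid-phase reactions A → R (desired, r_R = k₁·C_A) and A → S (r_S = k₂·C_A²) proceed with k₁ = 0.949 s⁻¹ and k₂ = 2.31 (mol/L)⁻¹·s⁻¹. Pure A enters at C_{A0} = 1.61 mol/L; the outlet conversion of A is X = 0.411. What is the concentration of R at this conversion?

0.163 mol/L

C_A = C_{A0}(1−X) = 0.9483 mol/L.
Along a PFR/batch, dC_R/dC_A = −r_R/(r_R+r_S) = −k₁/(k₁+k₂·C_A).
Integrating from C_{A0} to C_A: C_R = (0.949/2.31)·ln[(0.949+2.31·1.61)/(0.949+2.31·0.948)] = 0.4108·ln(4.668/3.140) = 0.1630 mol/L.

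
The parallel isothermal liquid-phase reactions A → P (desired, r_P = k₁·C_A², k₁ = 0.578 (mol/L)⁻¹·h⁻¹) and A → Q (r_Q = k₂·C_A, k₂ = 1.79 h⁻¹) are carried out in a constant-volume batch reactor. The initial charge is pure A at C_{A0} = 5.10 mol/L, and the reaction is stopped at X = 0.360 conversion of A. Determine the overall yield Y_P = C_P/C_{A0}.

C_A = C_{A0}(1−X) = 3.264 mol/L.
Along a PFR/batch, dC_Q/dC_A = −r_Q/(r_P+r_Q) = −k₂/(k₂+k₁·C_A).
Integrating from C_{A0} to C_A: C_Q = (1.79/0.578)·ln[(1.79+0.578·5.10)/(1.79+0.578·3.26)] = 3.097·ln(4.738/3.677) = 0.7853 mol/L.
Then C_P = (C_{A0}−C_A) − C_Q = 1.836 − 0.7853 = 1.051 mol/L.
Y_P = C_P/C_{A0} = 1.051/5.10 = 0.206.

0.206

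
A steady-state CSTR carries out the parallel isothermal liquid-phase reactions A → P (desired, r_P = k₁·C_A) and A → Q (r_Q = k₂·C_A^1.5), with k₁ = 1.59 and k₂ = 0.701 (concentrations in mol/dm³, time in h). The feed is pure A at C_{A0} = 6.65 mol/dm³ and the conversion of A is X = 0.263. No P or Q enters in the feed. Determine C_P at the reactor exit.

Exit C_A = C_{A0}(1−X) = 6.65×0.737 = 4.901 mol/dm³.
In a CSTR the entire volume is at exit conditions, so r_P = 1.59×4.901 = 7.793 and r_Q = 0.701×4.901^1.5 = 7.606.
Fraction of consumed A going to P: r_P/(r_P+r_Q) = 0.5061.
C_P = 0.5061·C_{A0}·X = 0.5061×6.65×0.263 = 0.885 mol/dm³.

0.885 mol/dm³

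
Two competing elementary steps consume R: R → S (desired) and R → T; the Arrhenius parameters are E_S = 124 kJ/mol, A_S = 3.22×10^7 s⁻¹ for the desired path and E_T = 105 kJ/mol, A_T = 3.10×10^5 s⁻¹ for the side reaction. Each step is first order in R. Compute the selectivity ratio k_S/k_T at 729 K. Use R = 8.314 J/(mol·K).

k_S/k_T = (A_S/A_T)·exp[−(E_S−E_T)/(RT)] = (A_S/A_T)·exp[(E_T−E_S)/(RT)].
(E_T−E_S)/(RT) = (105−124)×10³/(8.314×729) = -19000/6061 = -3.135.
k_S/k_T = (3.22×10^7/3.10×10^5)·exp(-3.135) = 103.9 × 0.04351 = 4.52.

4.52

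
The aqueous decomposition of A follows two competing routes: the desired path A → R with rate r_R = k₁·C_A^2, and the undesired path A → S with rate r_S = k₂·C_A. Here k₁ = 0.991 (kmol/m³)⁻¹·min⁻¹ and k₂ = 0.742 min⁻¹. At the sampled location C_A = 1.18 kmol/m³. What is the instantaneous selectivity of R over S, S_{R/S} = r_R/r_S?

S_{R/S} = r_R/r_S = (k₁·C_A^2)/(k₂·C_A) = (k₁/k₂)·C_A.
= (0.991×1.180^2) / (0.742×1.180) = 1.380/0.8756 = 1.58.
Since the desired path is higher order in A, keeping C_A high (PFR or concentrated feed) favours R.

1.58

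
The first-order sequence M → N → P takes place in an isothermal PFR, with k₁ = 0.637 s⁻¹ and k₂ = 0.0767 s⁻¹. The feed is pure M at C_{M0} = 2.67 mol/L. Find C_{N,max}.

2.00 mol/L

For a first-order series the maximum intermediate yield is C_{N,max}/C_{M0} = (k₁/k₂)^[k₂/(k₂−k₁)].
= (0.637/0.0767)^(0.0767/(0.0767−0.637)) = (8.305)^(-0.1369) = 0.7484.
C_{N,max} = 0.7484×2.67 = 2.00 mol/L.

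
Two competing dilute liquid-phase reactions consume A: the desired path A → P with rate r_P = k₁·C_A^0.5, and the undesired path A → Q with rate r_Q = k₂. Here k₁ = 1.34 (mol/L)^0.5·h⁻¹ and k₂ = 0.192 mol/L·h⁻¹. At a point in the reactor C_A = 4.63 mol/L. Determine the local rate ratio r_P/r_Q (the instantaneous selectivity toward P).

S_{P/Q} = r_P/r_Q = (k₁·C_A^0.5)/(k₂) = (k₁/k₂)·C_A^0.5.
= (1.34×4.630^0.5) / (0.192) = 2.883/0.1920 = 15.0.
Since the desired path is higher order in A, keeping C_A high (PFR or concentrated feed) favours P.

15.0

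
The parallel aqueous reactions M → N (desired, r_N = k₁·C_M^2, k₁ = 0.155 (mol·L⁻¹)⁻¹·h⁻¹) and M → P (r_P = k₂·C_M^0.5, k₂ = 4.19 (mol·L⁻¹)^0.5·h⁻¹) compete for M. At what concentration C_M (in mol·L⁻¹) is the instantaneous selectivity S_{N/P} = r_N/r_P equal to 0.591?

S_{N/P} = (k₁/k₂)·C_M^1.5 ⇒ C_M = (S·k₂/k₁)^(1/1.5).
= (0.591×4.19/0.155)^(0.6667) = (15.98)^(0.6667) = 6.34 mol·L⁻¹.

6.34 mol·L⁻¹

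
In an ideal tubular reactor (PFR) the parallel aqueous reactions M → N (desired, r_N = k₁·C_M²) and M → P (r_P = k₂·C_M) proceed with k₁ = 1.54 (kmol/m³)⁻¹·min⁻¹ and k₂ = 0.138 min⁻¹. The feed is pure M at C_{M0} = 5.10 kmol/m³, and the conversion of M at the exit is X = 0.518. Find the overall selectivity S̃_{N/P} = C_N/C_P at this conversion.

40.4

C_M = C_{M0}(1−X) = 2.458 kmol/m³.
Along a PFR/batch, dC_P/dC_M = −r_P/(r_N+r_P) = −k₂/(k₂+k₁·C_M).
Integrating from C_{M0} to C_M: C_P = (0.138/1.54)·ln[(0.138+1.54·5.10)/(0.138+1.54·2.46)] = 0.08961·ln(7.992/3.924) = 0.06375 kmol/m³.
Then C_N = (C_{M0}−C_M) − C_P = 2.642 − 0.06375 = 2.578 kmol/m³.
S̃_{N/P} = C_N/C_P = 2.578/0.06375 = 40.4.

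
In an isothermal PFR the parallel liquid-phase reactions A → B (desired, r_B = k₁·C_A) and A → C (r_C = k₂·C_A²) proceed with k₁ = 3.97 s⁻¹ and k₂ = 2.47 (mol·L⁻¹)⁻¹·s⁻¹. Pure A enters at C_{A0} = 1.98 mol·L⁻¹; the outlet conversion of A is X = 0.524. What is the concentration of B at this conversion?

C_A = C_{A0}(1−X) = 0.9425 mol·L⁻¹.
Along a PFR/batch, dC_B/dC_A = −r_B/(r_B+r_C) = −k₁/(k₁+k₂·C_A).
Integrating from C_{A0} to C_A: C_B = (3.97/2.47)·ln[(3.97+2.47·1.98)/(3.97+2.47·0.942)] = 1.607·ln(8.861/6.298) = 0.5487 mol·L⁻¹.

0.549 mol·L⁻¹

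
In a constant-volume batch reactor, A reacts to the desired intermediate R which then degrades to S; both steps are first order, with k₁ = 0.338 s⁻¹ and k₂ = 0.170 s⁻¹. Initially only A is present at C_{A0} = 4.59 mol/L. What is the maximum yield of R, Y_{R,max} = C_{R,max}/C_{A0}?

0.499

For a first-order series the maximum intermediate yield is C_{R,max}/C_{A0} = (k₁/k₂)^[k₂/(k₂−k₁)].
= (0.338/0.170)^(0.170/(0.170−0.338)) = (1.988)^(-1.012) = 0.4989.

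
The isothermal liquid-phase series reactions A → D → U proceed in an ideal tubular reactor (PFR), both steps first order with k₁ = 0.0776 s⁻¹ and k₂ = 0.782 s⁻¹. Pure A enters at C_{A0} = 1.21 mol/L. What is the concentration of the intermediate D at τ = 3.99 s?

The intermediate concentration in a first-order A→B→C sequence is C_D = k₁C_{A0}(e^(−k₁τ) − e^(−k₂τ))/(k₂−k₁).
e^(−k₁τ) = e^(−0.0776×3.99) = e^(−0.3096) = 0.7337; e^(−k₂τ) = e^(−3.120) = 0.04415.
C_D = 0.0776×1.21/(0.782−0.0776) × (0.7337−0.04415) = 0.1333×0.6896 = 0.09192 mol/L.

0.0919 mol/L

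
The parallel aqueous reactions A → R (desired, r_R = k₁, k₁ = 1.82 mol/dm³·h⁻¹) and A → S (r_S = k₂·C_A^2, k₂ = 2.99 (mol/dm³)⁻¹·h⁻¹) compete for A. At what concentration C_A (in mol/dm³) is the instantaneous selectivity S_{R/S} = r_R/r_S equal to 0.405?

1.23 mol/dm³

S_{R/S} = (k₁/k₂)·C_A^-2 ⇒ C_A = (S·k₂/k₁)^(-0.5).
= (0.405×2.99/1.82)^(-0.5) = (0.6654)^(-0.5) = 1.23 mol/dm³.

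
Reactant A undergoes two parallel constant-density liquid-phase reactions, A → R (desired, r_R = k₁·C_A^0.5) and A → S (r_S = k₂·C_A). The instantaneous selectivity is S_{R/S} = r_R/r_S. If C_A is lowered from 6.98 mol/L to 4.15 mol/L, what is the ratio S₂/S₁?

S_{R/S} = (k₁/k₂)·C_A^-0.5, so S₂/S₁ = (C_{A,2}/C_{A,1})^-0.5.
= (4.15/6.98)^(-0.5) = (0.5946)^(-0.5) = 1.30.
Selectivity toward R rises as C_A falls — low-concentration operation is favoured.

1.30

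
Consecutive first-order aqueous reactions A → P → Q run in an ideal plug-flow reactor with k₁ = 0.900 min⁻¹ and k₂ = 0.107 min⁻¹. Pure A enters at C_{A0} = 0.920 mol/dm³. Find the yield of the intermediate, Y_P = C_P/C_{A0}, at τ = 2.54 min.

0.749

Solving the coupled first-order balances gives C_P(τ) = [k₁/(k₂−k₁)]·C_{A0}·(e^(−k₁τ) − e^(−k₂τ)).
e^(−k₁τ) = e^(−0.900×2.54) = e^(−2.286) = 0.1017; e^(−k₂τ) = e^(−0.2718) = 0.7620.
C_P = 0.900×0.920/(0.107−0.900) × (0.1017−0.7620) = (-1.044)×(-0.6603) = 0.6895 mol/dm³.
Y_P = C_P/C_{A0} = 0.6895/0.920 = 0.749.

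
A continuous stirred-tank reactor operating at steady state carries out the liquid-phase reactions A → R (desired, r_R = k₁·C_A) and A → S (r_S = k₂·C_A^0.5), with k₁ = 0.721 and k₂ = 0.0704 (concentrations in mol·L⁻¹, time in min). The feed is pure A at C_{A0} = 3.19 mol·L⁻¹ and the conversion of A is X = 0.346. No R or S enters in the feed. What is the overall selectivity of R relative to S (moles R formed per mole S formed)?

Exit C_A = C_{A0}(1−X) = 3.19×0.654 = 2.086 mol·L⁻¹.
In a CSTR the entire volume is at exit conditions, so r_R = 0.721×2.086 = 1.504 and r_S = 0.0704×2.086^0.5 = 0.1017.
Overall selectivity = C_R/C_S = r_Rτ/(r_Sτ) = r_R/r_S = 14.8.

14.8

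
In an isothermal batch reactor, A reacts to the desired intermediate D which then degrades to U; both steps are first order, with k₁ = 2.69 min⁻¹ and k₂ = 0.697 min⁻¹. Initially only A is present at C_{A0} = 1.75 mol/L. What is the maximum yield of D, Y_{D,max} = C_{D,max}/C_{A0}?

Evaluating C_D at t_opt = ln(k₂/k₁)/(k₂−k₁) gives C_{D,max}/C_{A0} = (k₁/k₂)^[k₂/(k₂−k₁)].
= (2.69/0.697)^(0.697/(0.697−2.69)) = (3.859)^(-0.3497) = 0.6236.

0.624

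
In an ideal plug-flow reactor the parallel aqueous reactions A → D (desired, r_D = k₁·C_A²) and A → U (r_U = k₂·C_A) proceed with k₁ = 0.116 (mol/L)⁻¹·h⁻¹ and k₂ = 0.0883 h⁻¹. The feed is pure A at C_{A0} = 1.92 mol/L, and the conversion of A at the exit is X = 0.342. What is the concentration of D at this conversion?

0.443 mol/L

C_A = C_{A0}(1−X) = 1.263 mol/L.
Along a PFR/batch, dC_U/dC_A = −r_U/(r_D+r_U) = −k₂/(k₂+k₁·C_A).
Integrating from C_{A0} to C_A: C_U = (0.0883/0.116)·ln[(0.0883+0.116·1.92)/(0.0883+0.116·1.26)] = 0.7612·ln(0.3110/0.2348) = 0.2138 mol/L.
Then C_D = (C_{A0}−C_A) − C_U = 0.6566 − 0.2138 = 0.4428 mol/L.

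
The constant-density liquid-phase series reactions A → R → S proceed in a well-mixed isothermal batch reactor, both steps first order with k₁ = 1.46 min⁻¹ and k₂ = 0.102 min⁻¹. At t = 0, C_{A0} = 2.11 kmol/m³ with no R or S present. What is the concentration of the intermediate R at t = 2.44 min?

1.70 kmol/m³

Solving the coupled first-order balances gives C_R(t) = [k₁/(k₂−k₁)]·C_{A0}·(e^(−k₁t) − e^(−k₂t)).
e^(−k₁t) = e^(−1.46×2.44) = e^(−3.562) = 0.02837; e^(−k₂t) = e^(−0.2489) = 0.7797.
C_R = 1.46×2.11/(0.102−1.46) × (0.02837−0.7797) = (-2.268)×(-0.7513) = 1.704 kmol/m³.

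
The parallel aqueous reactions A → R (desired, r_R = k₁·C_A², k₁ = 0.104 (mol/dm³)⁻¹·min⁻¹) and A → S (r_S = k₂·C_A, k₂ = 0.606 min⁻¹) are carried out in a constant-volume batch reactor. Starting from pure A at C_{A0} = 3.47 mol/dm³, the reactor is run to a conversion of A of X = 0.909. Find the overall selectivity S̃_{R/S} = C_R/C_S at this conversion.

0.306

C_A = C_{A0}(1−X) = 0.3158 mol/dm³.
Along a PFR/batch, dC_S/dC_A = −r_S/(r_R+r_S) = −k₂/(k₂+k₁·C_A).
Integrating from C_{A0} to C_A: C_S = (0.606/0.104)·ln[(0.606+0.104·3.47)/(0.606+0.104·0.316)] = 5.827·ln(0.9669/0.6388) = 2.415 mol/dm³.
Then C_R = (C_{A0}−C_A) − C_S = 3.154 − 2.415 = 0.7394 mol/dm³.
S̃_{R/S} = C_R/C_S = 0.7394/2.415 = 0.306.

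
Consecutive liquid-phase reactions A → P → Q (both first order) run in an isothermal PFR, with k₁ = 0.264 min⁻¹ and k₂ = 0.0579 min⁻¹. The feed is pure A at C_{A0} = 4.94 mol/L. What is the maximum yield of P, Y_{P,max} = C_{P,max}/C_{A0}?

0.653

At the optimum, C_{P,max}/C_{A0} = (k₁/k₂)^[k₂/(k₂−k₁)].
= (0.264/0.0579)^(0.0579/(0.0579−0.264)) = (4.560)^(-0.2809) = 0.6530.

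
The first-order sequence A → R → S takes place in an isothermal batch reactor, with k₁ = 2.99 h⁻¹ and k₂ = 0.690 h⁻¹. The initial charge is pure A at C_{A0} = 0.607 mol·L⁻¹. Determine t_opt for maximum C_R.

0.638 h

Setting dC_R/dt = 0 gives t_opt = ln(k₂/k₁)/(k₂−k₁).
= ln(0.690/2.99)/(0.690−2.99) = ln(0.2308)/-2.300 = -1.466/-2.300 = 0.638 h.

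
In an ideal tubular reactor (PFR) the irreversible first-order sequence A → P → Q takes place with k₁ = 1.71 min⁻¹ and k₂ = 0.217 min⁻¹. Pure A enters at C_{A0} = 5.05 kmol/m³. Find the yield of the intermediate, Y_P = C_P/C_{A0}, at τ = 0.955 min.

0.707

For first-order series with pure A initially, C_P(τ) = k₁C_{A0}/(k₂−k₁)·(e^(−k₁τ) − e^(−k₂τ)).
e^(−k₁τ) = e^(−1.71×0.955) = e^(−1.633) = 0.1953; e^(−k₂τ) = e^(−0.2072) = 0.8128.
C_P = 1.71×5.05/(0.217−1.71) × (0.1953−0.8128) = (-5.784)×(-0.6175) = 3.572 kmol/m³.
Y_P = C_P/C_{A0} = 3.572/5.05 = 0.707.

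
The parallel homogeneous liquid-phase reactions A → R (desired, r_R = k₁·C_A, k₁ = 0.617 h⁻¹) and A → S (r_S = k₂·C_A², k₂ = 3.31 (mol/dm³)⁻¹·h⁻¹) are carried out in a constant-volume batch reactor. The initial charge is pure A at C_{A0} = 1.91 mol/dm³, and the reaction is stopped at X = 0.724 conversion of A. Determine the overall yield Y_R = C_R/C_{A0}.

C_A = C_{A0}(1−X) = 0.5272 mol/dm³.
Along a PFR/batch, dC_R/dC_A = −r_R/(r_R+r_S) = −k₁/(k₁+k₂·C_A).
Integrating from C_{A0} to C_A: C_R = (0.617/3.31)·ln[(0.617+3.31·1.91)/(0.617+3.31·0.527)] = 0.1864·ln(6.939/2.362) = 0.2009 mol/dm³.
Y_R = C_R/C_{A0} = 0.2009/1.91 = 0.105.

0.105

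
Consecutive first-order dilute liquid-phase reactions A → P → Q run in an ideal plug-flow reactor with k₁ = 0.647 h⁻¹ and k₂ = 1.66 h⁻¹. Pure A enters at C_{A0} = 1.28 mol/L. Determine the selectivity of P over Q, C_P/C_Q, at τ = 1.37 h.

Solving the coupled first-order balances gives C_P(τ) = [k₁/(k₂−k₁)]·C_{A0}·(e^(−k₁τ) − e^(−k₂τ)).
e^(−k₁τ) = e^(−0.647×1.37) = e^(−0.8864) = 0.4121; e^(−k₂τ) = e^(−2.274) = 0.1029.
C_P = 0.647×1.28/(1.66−0.647) × (0.4121−0.1029) = 0.8175×0.3093 = 0.2528 mol/L.
C_A = C_{A0}e^(−k₁τ) = 0.5275 mol/L, so C_Q = C_{A0}−C_A−C_P = 0.4996 mol/L; C_P/C_Q = 0.506.

0.506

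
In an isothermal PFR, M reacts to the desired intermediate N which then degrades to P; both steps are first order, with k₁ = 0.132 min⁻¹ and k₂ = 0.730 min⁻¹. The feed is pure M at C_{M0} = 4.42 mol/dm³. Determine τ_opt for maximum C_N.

2.86 min

Setting dC_N/dτ = 0 gives τ_opt = ln(k₂/k₁)/(k₂−k₁).
= ln(0.730/0.132)/(0.730−0.132) = ln(5.530)/0.5980 = 1.710/0.5980 = 2.86 min.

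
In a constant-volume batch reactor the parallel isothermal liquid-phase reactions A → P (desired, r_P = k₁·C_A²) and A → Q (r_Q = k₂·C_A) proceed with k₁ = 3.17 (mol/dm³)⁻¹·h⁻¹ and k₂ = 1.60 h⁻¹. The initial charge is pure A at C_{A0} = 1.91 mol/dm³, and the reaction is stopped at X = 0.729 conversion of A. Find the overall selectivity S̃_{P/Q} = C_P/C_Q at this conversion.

2.21

C_A = C_{A0}(1−X) = 0.5176 mol/dm³.
Along a PFR/batch, dC_Q/dC_A = −r_Q/(r_P+r_Q) = −k₂/(k₂+k₁·C_A).
Integrating from C_{A0} to C_A: C_Q = (1.60/3.17)·ln[(1.60+3.17·1.91)/(1.60+3.17·0.518)] = 0.5047·ln(7.655/3.241) = 0.4338 mol/dm³.
Then C_P = (C_{A0}−C_A) − C_Q = 1.392 − 0.4338 = 0.9586 mol/dm³.
S̃_{P/Q} = C_P/C_Q = 0.9586/0.4338 = 2.21.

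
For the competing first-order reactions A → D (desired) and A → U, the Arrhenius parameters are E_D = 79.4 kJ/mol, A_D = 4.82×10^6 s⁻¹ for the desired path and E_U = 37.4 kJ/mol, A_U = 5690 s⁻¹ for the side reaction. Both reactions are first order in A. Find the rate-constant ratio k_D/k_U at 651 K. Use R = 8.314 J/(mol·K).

Since both paths have the same order in A, the concentration cancels and S_{D/U} = k_D/k_U = (A_D/A_U)·exp[(E_U−E_D)/(RT)].
(E_U−E_D)/(RT) = (37.4−79.4)×10³/(8.314×651) = -42000/5412 = -7.760.
k_D/k_U = (4.82×10^6/5690)·exp(-7.760) = 847.1 × 4.265×10^-4 = 0.361.
Since E_D > E_U, raising the temperature improves selectivity toward D.

0.361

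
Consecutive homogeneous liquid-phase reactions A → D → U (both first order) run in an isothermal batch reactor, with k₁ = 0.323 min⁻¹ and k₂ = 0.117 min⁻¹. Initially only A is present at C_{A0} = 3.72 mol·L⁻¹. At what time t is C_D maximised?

Setting dC_D/dt = 0 gives t_opt = ln(k₂/k₁)/(k₂−k₁).
= ln(0.117/0.323)/(0.117−0.323) = ln(0.3622)/-0.2060 = -1.015/-0.2060 = 4.93 min.

4.93 min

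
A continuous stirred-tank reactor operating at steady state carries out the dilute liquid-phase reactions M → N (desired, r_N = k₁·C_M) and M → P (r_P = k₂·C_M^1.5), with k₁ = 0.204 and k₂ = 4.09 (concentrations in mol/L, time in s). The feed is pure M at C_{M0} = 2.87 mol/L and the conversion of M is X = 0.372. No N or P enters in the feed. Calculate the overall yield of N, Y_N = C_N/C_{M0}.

Exit C_M = C_{M0}(1−X) = 2.87×0.628 = 1.802 mol/L.
In a CSTR the entire volume is at exit conditions, so r_N = 0.204×1.802 = 0.3677 and r_P = 4.09×1.802^1.5 = 9.897.
Fraction of consumed M going to N: r_N/(r_N+r_P) = 0.03582.
C_N = 0.03582·C_{M0}·X = 0.03582×2.87×0.372 = 0.0382 mol/L; Y_N = C_N/C_{M0} = 0.0133.

0.0133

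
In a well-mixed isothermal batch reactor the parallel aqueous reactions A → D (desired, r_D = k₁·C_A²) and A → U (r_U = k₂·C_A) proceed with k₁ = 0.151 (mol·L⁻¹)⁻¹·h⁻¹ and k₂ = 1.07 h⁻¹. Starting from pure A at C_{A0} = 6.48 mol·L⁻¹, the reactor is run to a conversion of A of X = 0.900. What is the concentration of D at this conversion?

1.85 mol·L⁻¹

C_A = C_{A0}(1−X) = 0.6480 mol·L⁻¹.
Along a PFR/batch, dC_U/dC_A = −r_U/(r_D+r_U) = −k₂/(k₂+k₁·C_A).
Integrating from C_{A0} to C_A: C_U = (1.07/0.151)·ln[(1.07+0.151·6.48)/(1.07+0.151·0.648)] = 7.086·ln(2.048/1.168) = 3.982 mol·L⁻¹.
Then C_D = (C_{A0}−C_A) − C_U = 5.832 − 3.982 = 1.850 mol·L⁻¹.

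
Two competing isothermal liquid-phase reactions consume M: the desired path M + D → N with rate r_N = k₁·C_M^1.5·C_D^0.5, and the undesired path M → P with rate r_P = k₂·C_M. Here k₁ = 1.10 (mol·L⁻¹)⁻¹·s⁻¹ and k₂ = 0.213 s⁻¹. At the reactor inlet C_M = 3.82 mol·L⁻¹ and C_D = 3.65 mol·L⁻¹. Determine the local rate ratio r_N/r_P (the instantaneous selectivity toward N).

19.3

S_{N/P} = r_N/r_P = (k₁·C_M^1.5·C_D^0.5)/(k₂·C_M) = (k₁/k₂)·C_M^0.5·C_D^0.5.
= (1.10×3.820^1.5×3.650^0.5) / (0.213×3.820) = 15.69/0.8137 = 19.3.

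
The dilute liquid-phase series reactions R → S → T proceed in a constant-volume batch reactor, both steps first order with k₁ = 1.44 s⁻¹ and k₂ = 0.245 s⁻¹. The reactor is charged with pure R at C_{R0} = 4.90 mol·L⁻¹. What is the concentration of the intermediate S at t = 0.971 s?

3.20 mol·L⁻¹

For first-order series with pure R initially, C_S(t) = k₁C_{R0}/(k₂−k₁)·(e^(−k₁t) − e^(−k₂t)).
e^(−k₁t) = e^(−1.44×0.971) = e^(−1.398) = 0.2470; e^(−k₂t) = e^(−0.2379) = 0.7883.
C_S = 1.44×4.90/(0.245−1.44) × (0.2470−0.7883) = (-5.905)×(-0.5413) = 3.196 mol·L⁻¹.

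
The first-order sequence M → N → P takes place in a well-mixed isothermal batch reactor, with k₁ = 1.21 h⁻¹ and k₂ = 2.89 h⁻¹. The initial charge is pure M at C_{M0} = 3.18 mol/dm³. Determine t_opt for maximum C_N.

For first-order series the maximum of C_N occurs at t_opt = ln(k₂/k₁)/(k₂−k₁).
= ln(2.89/1.21)/(2.89−1.21) = ln(2.388)/1.680 = 0.8706/1.680 = 0.518 h.

0.518 h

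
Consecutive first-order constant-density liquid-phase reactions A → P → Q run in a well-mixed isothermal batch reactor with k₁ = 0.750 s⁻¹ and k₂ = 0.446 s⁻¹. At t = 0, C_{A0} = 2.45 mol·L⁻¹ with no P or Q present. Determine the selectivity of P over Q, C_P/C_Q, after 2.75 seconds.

The intermediate concentration in a first-order A→B→C sequence is C_P = k₁C_{A0}(e^(−k₁t) − e^(−k₂t))/(k₂−k₁).
e^(−k₁t) = e^(−0.750×2.75) = e^(−2.062) = 0.1271; e^(−k₂t) = e^(−1.226) = 0.2933.
C_P = 0.750×2.45/(0.446−0.750) × (0.1271−0.2933) = (-6.044)×(-0.1662) = 1.004 mol·L⁻¹.
C_A = C_{A0}e^(−k₁t) = 0.3115 mol·L⁻¹, so C_Q = C_{A0}−C_A−C_P = 1.134 mol·L⁻¹; C_P/C_Q = 0.886.

0.886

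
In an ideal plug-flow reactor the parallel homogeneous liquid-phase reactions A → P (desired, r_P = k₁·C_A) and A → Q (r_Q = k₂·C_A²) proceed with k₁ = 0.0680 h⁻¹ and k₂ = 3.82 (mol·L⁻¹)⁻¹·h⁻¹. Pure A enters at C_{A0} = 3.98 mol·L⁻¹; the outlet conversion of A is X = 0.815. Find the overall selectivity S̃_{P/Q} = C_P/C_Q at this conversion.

C_A = C_{A0}(1−X) = 0.7363 mol·L⁻¹.
Along a PFR/batch, dC_P/dC_A = −r_P/(r_P+r_Q) = −k₁/(k₁+k₂·C_A).
Integrating from C_{A0} to C_A: C_P = (0.0680/3.82)·ln[(0.0680+3.82·3.98)/(0.0680+3.82·0.736)] = 0.01780·ln(15.27/2.881) = 0.02969 mol·L⁻¹.
C_Q = (C_{A0}−C_A)−C_P = 3.214 mol·L⁻¹; S̃_{P/Q} = 0.02969/3.214 = 0.00924.

0.00924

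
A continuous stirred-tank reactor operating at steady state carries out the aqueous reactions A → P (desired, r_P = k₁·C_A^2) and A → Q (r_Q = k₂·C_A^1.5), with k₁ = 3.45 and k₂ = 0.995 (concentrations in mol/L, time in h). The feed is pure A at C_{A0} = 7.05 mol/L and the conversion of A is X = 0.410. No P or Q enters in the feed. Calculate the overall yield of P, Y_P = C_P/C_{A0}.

0.359

Exit C_A = C_{A0}(1−X) = 7.05×0.590 = 4.160 mol/L.
In a CSTR the entire volume is at exit conditions, so r_P = 3.45×4.160^2 = 59.69 and r_Q = 0.995×4.160^1.5 = 8.441.
Fraction of consumed A going to P: r_P/(r_P+r_Q) = 0.8761.
C_P = 0.8761·C_{A0}·X = 0.8761×7.05×0.410 = 2.53 mol/L; Y_P = C_P/C_{A0} = 0.359.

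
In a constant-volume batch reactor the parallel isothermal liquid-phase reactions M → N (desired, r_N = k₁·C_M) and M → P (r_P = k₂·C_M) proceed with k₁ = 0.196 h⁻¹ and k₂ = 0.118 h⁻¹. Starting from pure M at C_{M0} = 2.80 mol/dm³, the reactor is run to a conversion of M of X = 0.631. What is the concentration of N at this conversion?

C_M = C_{M0}(1−X) = 1.033 mol/dm³.
Both paths are first order in M, so the instantaneous fraction to N is constant: dC_N/d(−C_M) = k₁/(k₁+k₂) = 0.6242.
C_N = 0.6242·(C_{M0}−C_M) = 0.6242×1.767 = 1.10 mol/dm³.

1.10 mol/dm³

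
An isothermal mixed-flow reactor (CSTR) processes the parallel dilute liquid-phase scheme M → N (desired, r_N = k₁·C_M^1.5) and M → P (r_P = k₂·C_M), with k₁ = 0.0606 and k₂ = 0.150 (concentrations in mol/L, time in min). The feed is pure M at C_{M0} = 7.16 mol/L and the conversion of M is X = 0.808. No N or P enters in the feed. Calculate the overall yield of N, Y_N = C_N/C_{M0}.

0.260

Exit C_M = C_{M0}(1−X) = 7.16×0.192 = 1.375 mol/L.
In a CSTR the entire volume is at exit conditions, so r_N = 0.0606×1.375^1.5 = 0.09768 and r_P = 0.150×1.375 = 0.2062.
Fraction of consumed M going to N: r_N/(r_N+r_P) = 0.3214.
C_N = 0.3214·C_{M0}·X = 0.3214×7.16×0.808 = 1.86 mol/L; Y_N = C_N/C_{M0} = 0.260.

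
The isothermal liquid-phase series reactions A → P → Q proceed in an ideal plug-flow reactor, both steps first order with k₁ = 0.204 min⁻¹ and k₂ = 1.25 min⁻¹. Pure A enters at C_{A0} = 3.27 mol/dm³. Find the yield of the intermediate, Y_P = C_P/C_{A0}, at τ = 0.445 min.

The intermediate concentration in a first-order A→B→C sequence is C_P = k₁C_{A0}(e^(−k₁τ) − e^(−k₂τ))/(k₂−k₁).
e^(−k₁τ) = e^(−0.204×0.445) = e^(−0.09078) = 0.9132; e^(−k₂τ) = e^(−0.5563) = 0.5734.
C_P = 0.204×3.27/(1.25−0.204) × (0.9132−0.5734) = 0.6377×0.3399 = 0.2167 mol/dm³.
Y_P = C_P/C_{A0} = 0.2167/3.27 = 0.0663.

0.0663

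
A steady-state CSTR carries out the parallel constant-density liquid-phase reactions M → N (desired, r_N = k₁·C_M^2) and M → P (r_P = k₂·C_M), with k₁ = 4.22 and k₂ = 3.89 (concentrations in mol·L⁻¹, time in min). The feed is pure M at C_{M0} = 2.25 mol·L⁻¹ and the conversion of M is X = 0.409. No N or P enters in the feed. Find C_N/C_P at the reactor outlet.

Exit C_M = C_{M0}(1−X) = 2.25×0.591 = 1.330 mol·L⁻¹.
In a CSTR the entire volume is at exit conditions, so r_N = 4.22×1.330^2 = 7.462 and r_P = 3.89×1.330 = 5.173.
Overall selectivity = C_N/C_P = r_Nτ/(r_Pτ) = r_N/r_P = 1.44.

1.44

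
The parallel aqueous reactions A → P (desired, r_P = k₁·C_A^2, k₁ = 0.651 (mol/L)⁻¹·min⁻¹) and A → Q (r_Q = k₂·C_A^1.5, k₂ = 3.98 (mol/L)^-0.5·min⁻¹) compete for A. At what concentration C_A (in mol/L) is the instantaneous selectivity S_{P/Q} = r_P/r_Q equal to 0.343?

4.40 mol/L

S_{P/Q} = (k₁/k₂)·C_A^0.5 ⇒ C_A = (S·k₂/k₁)^(2).
= (0.343×3.98/0.651)^(2) = (2.097)^(2) = 4.40 mol/L.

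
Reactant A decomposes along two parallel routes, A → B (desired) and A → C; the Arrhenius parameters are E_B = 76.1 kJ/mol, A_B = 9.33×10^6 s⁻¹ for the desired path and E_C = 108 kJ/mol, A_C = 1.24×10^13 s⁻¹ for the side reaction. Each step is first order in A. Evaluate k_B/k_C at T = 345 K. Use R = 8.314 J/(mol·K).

k_B/k_C = (A_B/A_C)·exp[−(E_B−E_C)/(RT)] = (A_B/A_C)·exp[(E_C−E_B)/(RT)].
(E_C−E_B)/(RT) = (108−76.1)×10³/(8.314×345) = 31900/2868 = 11.12.
k_B/k_C = (9.33×10^6/1.24×10^13)·exp(11.12) = 7.524×10^-7 × 67606 = 0.0509.

0.0509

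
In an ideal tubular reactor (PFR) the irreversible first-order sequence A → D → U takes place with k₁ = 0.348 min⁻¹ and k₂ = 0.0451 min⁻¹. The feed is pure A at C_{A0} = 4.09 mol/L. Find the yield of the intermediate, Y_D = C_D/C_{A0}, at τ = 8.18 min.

0.728

Solving the coupled first-order balances gives C_D(τ) = [k₁/(k₂−k₁)]·C_{A0}·(e^(−k₁τ) − e^(−k₂τ)).
e^(−k₁τ) = e^(−0.348×8.18) = e^(−2.847) = 0.05804; e^(−k₂τ) = e^(−0.3689) = 0.6915.
C_D = 0.348×4.09/(0.0451−0.348) × (0.05804−0.6915) = (-4.699)×(-0.6334) = 2.977 mol/L.
Y_D = C_D/C_{A0} = 2.977/4.09 = 0.728.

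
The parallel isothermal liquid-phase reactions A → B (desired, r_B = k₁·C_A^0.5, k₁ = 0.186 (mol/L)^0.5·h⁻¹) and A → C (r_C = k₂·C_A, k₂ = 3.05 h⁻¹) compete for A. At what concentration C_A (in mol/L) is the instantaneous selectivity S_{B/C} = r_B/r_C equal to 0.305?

0.0400 mol/L

S_{B/C} = (k₁/k₂)·C_A^-0.5 ⇒ C_A = (S·k₂/k₁)^(-2).
= (0.305×3.05/0.186)^(-2) = (5.001)^(-2) = 0.0400 mol/L.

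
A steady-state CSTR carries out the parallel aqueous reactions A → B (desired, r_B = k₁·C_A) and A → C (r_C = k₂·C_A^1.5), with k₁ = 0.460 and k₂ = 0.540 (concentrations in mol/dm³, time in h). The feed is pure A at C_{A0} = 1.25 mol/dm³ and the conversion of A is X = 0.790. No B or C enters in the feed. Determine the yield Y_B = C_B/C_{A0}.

0.493

Exit C_A = C_{A0}(1−X) = 1.25×0.210 = 0.2625 mol/dm³.
Rates in a CSTR are evaluated at the outlet concentration: r_B = 0.460×0.2625 = 0.1207, r_C = 0.540×0.2625^1.5 = 0.07263.
Fraction of consumed A going to B: r_B/(r_B+r_C) = 0.6244.
C_B = 0.6244·C_{A0}·X = 0.6244×1.25×0.790 = 0.617 mol/dm³; Y_B = C_B/C_{A0} = 0.493.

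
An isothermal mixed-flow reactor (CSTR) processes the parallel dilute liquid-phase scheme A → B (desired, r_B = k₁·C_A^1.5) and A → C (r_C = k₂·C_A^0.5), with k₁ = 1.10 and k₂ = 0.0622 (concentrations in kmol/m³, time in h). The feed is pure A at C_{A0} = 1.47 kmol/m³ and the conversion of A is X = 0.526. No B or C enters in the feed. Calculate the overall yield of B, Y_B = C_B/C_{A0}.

Exit C_A = C_{A0}(1−X) = 1.47×0.474 = 0.6968 kmol/m³.
In a CSTR the entire volume is at exit conditions, so r_B = 1.10×0.6968^1.5 = 0.6398 and r_C = 0.0622×0.6968^0.5 = 0.05192.
Fraction of consumed A going to B: r_B/(r_B+r_C) = 0.9249.
C_B = 0.9249·C_{A0}·X = 0.9249×1.47×0.526 = 0.715 kmol/m³; Y_B = C_B/C_{A0} = 0.487.

0.487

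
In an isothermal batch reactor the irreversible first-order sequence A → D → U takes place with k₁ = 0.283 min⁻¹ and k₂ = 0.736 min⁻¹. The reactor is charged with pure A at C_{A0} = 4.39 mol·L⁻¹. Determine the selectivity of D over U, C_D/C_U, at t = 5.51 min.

0.180

For first-order series with pure A initially, C_D(t) = k₁C_{A0}/(k₂−k₁)·(e^(−k₁t) − e^(−k₂t)).
e^(−k₁t) = e^(−0.283×5.51) = e^(−1.559) = 0.2103; e^(−k₂t) = e^(−4.055) = 0.01733.
C_D = 0.283×4.39/(0.736−0.283) × (0.2103−0.01733) = 2.743×0.1929 = 0.5292 mol·L⁻¹.
C_A = C_{A0}e^(−k₁t) = 0.9231 mol·L⁻¹, so C_U = C_{A0}−C_A−C_D = 2.938 mol·L⁻¹; C_D/C_U = 0.180.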